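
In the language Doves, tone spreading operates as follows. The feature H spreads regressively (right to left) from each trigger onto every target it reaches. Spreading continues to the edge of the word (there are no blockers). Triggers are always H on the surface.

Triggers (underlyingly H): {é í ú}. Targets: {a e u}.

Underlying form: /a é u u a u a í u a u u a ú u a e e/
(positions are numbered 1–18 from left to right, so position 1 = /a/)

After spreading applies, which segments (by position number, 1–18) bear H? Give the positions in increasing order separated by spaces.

1 2 3 4 5 6 7 8 9 10 11 12 13 14

From /é/ at 2 leftward: 1 /a/ → H; word edge.
From /í/ at 8 leftward: 7 /a/ → H; 6 /u/ → H; 5 /a/ → H; 4 /u/ → H; 3 /u/ → H; 2 /é/ is itself a trigger — this domain ends here.
From /ú/ at 14 leftward: 13 /a/ → H; 12 /u/ → H; 11 /u/ → H; 10 /a/ → H; 9 /u/ → H; 8 /í/ is itself a trigger — this domain ends here.
Targets with no active source: positions 15 16 17 18 stay [-high tone].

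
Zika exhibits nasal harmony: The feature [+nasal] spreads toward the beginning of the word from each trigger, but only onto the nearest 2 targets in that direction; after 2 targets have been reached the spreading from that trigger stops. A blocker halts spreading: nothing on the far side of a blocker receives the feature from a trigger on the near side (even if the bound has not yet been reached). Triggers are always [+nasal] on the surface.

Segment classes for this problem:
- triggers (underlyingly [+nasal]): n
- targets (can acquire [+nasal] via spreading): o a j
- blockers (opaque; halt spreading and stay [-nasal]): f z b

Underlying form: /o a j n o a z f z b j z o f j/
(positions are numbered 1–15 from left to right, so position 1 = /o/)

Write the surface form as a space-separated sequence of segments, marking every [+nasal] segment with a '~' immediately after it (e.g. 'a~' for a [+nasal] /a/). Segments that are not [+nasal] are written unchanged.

From /n/ at 4 leftward: 3 /j/ → [+nasal]; 2 /a/ → [+nasal]; bound reached.
Targets with no active source: positions 1 5 6 11 13 15 stay [-nasal].
[+nasal] positions on the surface: 2 3 4.

o a~ j~ n~ o a z f z b j z o f j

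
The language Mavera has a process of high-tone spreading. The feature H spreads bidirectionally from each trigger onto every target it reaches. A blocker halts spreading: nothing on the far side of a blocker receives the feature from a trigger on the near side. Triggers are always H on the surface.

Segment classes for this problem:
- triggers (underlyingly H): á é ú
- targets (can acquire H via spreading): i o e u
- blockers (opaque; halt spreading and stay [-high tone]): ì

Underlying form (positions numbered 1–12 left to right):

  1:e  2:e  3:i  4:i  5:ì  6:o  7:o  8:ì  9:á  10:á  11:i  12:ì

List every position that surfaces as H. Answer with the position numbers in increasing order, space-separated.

From /á/ at 9 rightward: 10 /á/ is itself a trigger — this domain ends here.
From /á/ at 9 leftward: 8 /ì/ blocks.
From /á/ at 10 rightward: 11 /i/ → H; 12 /ì/ blocks.
From /á/ at 10 leftward: 9 /á/ is itself a trigger — this domain ends here.
Targets with no active source: positions 1 2 3 4 6 7 stay [-high tone].

9 10 11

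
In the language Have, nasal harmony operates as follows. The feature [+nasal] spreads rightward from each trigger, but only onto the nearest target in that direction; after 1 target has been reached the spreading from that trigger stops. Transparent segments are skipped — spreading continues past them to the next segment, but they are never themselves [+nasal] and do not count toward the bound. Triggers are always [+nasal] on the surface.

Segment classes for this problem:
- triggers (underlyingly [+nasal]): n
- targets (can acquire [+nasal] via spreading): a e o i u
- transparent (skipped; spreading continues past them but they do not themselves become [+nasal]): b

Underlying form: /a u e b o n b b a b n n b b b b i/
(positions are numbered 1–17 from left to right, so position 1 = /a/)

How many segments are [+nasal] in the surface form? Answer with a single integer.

From /n/ at 6 rightward: 7 /b/ transparent; 8 /b/ transparent; 9 /a/ → [+nasal]; bound reached.
From /n/ at 11 rightward: 12 /n/ is itself a trigger — this domain ends here.
From /n/ at 12 rightward: 13 /b/ transparent; 14 /b/ transparent; 15 /b/ transparent; 16 /b/ transparent; 17 /i/ → [+nasal]; bound reached.
Targets with no active source: positions 1 2 3 5 stay [-nasal].
[+nasal] positions on the surface: 6 9 11 12 17.

5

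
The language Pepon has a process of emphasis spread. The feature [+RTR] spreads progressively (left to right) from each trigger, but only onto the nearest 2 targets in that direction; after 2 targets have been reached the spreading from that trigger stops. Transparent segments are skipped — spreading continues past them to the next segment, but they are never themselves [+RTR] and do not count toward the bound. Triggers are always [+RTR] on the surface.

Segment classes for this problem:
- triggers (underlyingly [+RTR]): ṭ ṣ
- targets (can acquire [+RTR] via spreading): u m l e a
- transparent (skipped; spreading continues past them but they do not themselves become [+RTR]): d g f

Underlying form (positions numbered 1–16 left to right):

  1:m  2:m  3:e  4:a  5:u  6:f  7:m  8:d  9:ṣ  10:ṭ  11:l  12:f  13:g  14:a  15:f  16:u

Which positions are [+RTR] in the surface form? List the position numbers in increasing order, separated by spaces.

9 10 11 14

From /ṣ/ at 9 rightward: 10 /ṭ/ is itself a trigger — this domain ends here.
From /ṭ/ at 10 rightward: 11 /l/ → [+RTR]; 12 /f/ transparent; 13 /g/ transparent; 14 /a/ → [+RTR]; bound reached.
Targets with no active source: positions 1 2 3 4 5 7 16 stay [-emphatic].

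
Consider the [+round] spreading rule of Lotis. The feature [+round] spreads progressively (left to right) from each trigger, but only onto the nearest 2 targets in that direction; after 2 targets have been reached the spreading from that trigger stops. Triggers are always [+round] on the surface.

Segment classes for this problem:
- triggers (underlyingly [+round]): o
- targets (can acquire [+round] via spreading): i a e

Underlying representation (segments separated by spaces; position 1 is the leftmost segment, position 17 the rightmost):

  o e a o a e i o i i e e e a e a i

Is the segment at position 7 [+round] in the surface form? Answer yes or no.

no

From /o/ at 1 rightward: 2 /e/ → [+round]; 3 /a/ → [+round]; bound reached.
From /o/ at 4 rightward: 5 /a/ → [+round]; 6 /e/ → [+round]; bound reached.
From /o/ at 8 rightward: 9 /i/ → [+round]; 10 /i/ → [+round]; bound reached.
Targets with no active source: positions 7 11 12 13 14 15 16 17 stay [-round].
[+round] positions on the surface: 1 2 3 4 5 6 8 9 10.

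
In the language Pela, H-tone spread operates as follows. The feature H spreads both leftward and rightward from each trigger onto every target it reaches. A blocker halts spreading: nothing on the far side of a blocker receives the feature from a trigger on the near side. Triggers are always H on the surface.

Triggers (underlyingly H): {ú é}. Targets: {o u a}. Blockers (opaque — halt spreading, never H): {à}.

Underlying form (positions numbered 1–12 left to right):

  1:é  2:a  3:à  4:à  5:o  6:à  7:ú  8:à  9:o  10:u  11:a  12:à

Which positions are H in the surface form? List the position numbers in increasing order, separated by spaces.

From /é/ at 1 rightward: 2 /a/ → H; 3 /à/ blocks.
From /é/ at 1 leftward: word edge.
From /ú/ at 7 rightward: 8 /à/ blocks.
From /ú/ at 7 leftward: 6 /à/ blocks.
Targets with no active source: positions 5 9 10 11 stay [-high tone].

1 2 7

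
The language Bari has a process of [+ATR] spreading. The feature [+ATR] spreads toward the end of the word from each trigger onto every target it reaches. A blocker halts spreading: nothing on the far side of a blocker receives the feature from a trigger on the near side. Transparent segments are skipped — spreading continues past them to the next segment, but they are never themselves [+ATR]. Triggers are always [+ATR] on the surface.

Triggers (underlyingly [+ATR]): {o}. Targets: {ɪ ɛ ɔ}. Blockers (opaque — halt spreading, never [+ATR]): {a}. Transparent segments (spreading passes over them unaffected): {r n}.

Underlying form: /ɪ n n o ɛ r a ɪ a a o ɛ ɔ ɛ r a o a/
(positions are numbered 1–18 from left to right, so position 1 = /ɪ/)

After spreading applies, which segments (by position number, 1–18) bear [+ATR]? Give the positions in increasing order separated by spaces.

4 5 11 12 13 14 17

From /o/ at 4 rightward: 5 /ɛ/ → [+ATR]; 6 /r/ transparent; 7 /a/ blocks.
From /o/ at 11 rightward: 12 /ɛ/ → [+ATR]; 13 /ɔ/ → [+ATR]; 14 /ɛ/ → [+ATR]; 15 /r/ transparent; 16 /a/ blocks.
From /o/ at 17 rightward: 18 /a/ blocks.
Targets with no active source: positions 1 8 stay [-ATR].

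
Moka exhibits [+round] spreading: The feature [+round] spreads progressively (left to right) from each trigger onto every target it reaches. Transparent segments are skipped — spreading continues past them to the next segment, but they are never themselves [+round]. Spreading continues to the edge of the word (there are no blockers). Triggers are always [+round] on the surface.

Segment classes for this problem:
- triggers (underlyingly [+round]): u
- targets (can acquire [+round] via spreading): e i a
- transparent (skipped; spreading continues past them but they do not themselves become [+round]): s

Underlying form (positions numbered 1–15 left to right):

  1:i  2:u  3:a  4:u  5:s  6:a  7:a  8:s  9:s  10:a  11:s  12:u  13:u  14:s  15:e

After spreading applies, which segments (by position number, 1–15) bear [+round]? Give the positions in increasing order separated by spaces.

2 3 4 6 7 10 12 13 15

From /u/ at 2 rightward: 3 /a/ → [+round]; 4 /u/ is itself a trigger — this domain ends here.
From /u/ at 4 rightward: 5 /s/ transparent; 6 /a/ → [+round]; 7 /a/ → [+round]; 8 /s/ transparent; 9 /s/ transparent; 10 /a/ → [+round]; 11 /s/ transparent; 12 /u/ is itself a trigger — this domain ends here.
From /u/ at 12 rightward: 13 /u/ is itself a trigger — this domain ends here.
From /u/ at 13 rightward: 14 /s/ transparent; 15 /e/ → [+round]; word edge.
Target with no active source: position 1 stays [-round].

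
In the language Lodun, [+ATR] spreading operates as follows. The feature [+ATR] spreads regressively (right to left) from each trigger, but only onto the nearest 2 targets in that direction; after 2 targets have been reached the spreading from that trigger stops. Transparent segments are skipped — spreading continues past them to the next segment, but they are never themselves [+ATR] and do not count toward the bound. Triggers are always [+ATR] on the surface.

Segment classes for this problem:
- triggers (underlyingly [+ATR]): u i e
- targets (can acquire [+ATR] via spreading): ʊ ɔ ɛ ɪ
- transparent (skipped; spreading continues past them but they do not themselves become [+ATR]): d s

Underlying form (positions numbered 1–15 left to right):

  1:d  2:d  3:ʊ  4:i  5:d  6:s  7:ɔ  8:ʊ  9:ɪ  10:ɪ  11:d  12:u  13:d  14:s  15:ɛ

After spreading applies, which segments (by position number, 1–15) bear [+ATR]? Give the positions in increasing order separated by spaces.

From /i/ at 4 leftward: 3 /ʊ/ → [+ATR]; 2 /d/ transparent; 1 /d/ transparent; word edge.
From /u/ at 12 leftward: 11 /d/ transparent; 10 /ɪ/ → [+ATR]; 9 /ɪ/ → [+ATR]; bound reached.
Targets with no active source: positions 7 8 15 stay [-ATR].

3 4 9 10 12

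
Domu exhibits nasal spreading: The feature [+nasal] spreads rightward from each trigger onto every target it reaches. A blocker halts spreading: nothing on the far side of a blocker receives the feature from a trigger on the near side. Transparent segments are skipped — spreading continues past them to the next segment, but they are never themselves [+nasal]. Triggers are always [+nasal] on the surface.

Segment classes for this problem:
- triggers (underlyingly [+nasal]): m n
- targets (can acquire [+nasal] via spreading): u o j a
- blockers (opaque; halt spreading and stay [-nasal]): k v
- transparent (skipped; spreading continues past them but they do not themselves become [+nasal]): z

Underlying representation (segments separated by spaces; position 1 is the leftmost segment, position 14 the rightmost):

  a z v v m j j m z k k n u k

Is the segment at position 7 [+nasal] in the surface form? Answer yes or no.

yes

From /m/ at 5 rightward: 6 /j/ → [+nasal]; 7 /j/ → [+nasal]; 8 /m/ is itself a trigger — this domain ends here.
From /m/ at 8 rightward: 9 /z/ transparent; 10 /k/ blocks.
From /n/ at 12 rightward: 13 /u/ → [+nasal]; 14 /k/ blocks.
Target with no active source: position 1 stays [-nasal].
[+nasal] positions on the surface: 5 6 7 8 12 13.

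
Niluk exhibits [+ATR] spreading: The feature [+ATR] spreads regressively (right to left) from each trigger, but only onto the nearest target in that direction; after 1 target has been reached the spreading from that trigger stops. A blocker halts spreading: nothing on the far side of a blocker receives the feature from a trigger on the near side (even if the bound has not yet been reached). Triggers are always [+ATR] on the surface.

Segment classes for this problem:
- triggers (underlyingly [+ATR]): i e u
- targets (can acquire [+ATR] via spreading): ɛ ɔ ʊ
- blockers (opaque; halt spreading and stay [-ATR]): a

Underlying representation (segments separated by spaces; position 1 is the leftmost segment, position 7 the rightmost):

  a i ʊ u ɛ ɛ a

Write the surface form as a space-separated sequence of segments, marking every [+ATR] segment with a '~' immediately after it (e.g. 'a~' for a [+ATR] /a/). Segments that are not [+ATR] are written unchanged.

From /i/ at 2 leftward: 1 /a/ blocks.
From /u/ at 4 leftward: 3 /ʊ/ → [+ATR]; bound reached.
Targets with no active source: positions 5 6 stay [-ATR].
[+ATR] positions on the surface: 2 3 4.

a i~ ʊ~ u~ ɛ ɛ a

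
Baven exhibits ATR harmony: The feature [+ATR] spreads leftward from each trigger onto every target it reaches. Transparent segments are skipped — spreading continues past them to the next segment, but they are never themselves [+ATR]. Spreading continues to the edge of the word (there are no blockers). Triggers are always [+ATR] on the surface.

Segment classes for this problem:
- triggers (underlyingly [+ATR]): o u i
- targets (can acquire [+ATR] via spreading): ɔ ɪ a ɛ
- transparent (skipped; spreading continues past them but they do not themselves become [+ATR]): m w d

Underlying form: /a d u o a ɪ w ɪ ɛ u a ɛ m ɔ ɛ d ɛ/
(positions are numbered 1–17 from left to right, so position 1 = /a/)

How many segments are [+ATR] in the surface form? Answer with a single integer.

8

From /u/ at 3 leftward: 2 /d/ transparent; 1 /a/ → [+ATR]; word edge.
From /o/ at 4 leftward: 3 /u/ is itself a trigger — this domain ends here.
From /u/ at 10 leftward: 9 /ɛ/ → [+ATR]; 8 /ɪ/ → [+ATR]; 7 /w/ transparent; 6 /ɪ/ → [+ATR]; 5 /a/ → [+ATR]; 4 /o/ is itself a trigger — this domain ends here.
Targets with no active source: positions 11 12 14 15 17 stay [-ATR].
[+ATR] positions on the surface: 1 3 4 5 6 8 9 10.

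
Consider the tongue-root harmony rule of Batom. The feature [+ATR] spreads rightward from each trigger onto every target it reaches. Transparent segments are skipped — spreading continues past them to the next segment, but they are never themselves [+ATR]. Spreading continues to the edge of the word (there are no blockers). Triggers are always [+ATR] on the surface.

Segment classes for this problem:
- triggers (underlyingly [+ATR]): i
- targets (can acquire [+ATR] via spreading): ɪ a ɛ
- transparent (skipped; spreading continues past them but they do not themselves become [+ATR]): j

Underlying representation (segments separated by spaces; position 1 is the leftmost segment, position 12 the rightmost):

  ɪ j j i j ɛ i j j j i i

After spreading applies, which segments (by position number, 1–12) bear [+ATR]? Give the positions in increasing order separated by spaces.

4 6 7 11 12

From /i/ at 4 rightward: 5 /j/ transparent; 6 /ɛ/ → [+ATR]; 7 /i/ is itself a trigger — this domain ends here.
From /i/ at 7 rightward: 8 /j/ transparent; 9 /j/ transparent; 10 /j/ transparent; 11 /i/ is itself a trigger — this domain ends here.
From /i/ at 11 rightward: 12 /i/ is itself a trigger — this domain ends here.
From /i/ at 12 rightward: word edge.
Target with no active source: position 1 stays [-ATR].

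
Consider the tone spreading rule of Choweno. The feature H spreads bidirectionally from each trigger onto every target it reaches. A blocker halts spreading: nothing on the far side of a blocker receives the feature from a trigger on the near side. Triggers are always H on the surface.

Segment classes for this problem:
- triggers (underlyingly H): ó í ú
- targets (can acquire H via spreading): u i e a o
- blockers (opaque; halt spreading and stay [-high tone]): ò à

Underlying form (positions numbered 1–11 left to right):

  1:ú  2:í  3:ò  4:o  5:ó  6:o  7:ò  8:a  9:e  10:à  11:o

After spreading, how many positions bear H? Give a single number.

From /ú/ at 1 rightward: 2 /í/ is itself a trigger — this domain ends here.
From /ú/ at 1 leftward: word edge.
From /í/ at 2 rightward: 3 /ò/ blocks.
From /í/ at 2 leftward: 1 /ú/ is itself a trigger — this domain ends here.
From /ó/ at 5 rightward: 6 /o/ → H; 7 /ò/ blocks.
From /ó/ at 5 leftward: 4 /o/ → H; 3 /ò/ blocks.
Targets with no active source: positions 8 9 11 stay [-high tone].
H positions on the surface: 1 2 4 5 6.

5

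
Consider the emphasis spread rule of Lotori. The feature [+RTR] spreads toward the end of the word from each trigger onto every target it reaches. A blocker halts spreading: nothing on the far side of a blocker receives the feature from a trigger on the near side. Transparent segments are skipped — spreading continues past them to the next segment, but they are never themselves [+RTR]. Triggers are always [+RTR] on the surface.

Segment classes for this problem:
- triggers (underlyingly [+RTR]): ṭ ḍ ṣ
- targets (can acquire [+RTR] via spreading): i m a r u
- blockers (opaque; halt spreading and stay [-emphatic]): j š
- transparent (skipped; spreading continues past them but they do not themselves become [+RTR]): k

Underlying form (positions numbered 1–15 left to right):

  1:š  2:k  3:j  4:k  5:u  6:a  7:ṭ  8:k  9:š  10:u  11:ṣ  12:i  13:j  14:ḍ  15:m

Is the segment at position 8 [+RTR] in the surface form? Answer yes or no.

From /ṭ/ at 7 rightward: 8 /k/ transparent; 9 /š/ blocks.
From /ṣ/ at 11 rightward: 12 /i/ → [+RTR]; 13 /j/ blocks.
From /ḍ/ at 14 rightward: 15 /m/ → [+RTR]; word edge.
Targets with no active source: positions 5 6 10 stay [-emphatic].
[+RTR] positions on the surface: 7 11 12 14 15.

no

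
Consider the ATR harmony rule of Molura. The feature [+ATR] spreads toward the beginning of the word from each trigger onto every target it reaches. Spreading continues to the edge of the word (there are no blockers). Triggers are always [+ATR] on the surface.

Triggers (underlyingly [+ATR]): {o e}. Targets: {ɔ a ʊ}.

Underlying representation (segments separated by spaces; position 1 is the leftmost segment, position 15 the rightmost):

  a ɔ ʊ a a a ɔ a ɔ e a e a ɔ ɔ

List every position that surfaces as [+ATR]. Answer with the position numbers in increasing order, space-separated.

1 2 3 4 5 6 7 8 9 10 11 12

From /e/ at 10 leftward: 9 /ɔ/ → [+ATR]; 8 /a/ → [+ATR]; 7 /ɔ/ → [+ATR]; 6 /a/ → [+ATR]; 5 /a/ → [+ATR]; 4 /a/ → [+ATR]; 3 /ʊ/ → [+ATR]; 2 /ɔ/ → [+ATR]; 1 /a/ → [+ATR]; word edge.
From /e/ at 12 leftward: 11 /a/ → [+ATR]; 10 /e/ is itself a trigger — this domain ends here.
Targets with no active source: positions 13 14 15 stay [-ATR].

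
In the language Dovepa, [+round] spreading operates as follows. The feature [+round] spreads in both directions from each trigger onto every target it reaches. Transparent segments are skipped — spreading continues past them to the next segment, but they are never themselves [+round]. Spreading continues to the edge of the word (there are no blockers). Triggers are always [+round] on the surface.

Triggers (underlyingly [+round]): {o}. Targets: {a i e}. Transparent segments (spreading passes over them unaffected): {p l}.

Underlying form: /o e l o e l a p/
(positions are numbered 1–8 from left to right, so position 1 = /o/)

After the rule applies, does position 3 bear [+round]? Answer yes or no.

no

From /o/ at 1 rightward: 2 /e/ → [+round]; 3 /l/ transparent; 4 /o/ is itself a trigger — this domain ends here.
From /o/ at 1 leftward: word edge.
From /o/ at 4 rightward: 5 /e/ → [+round]; 6 /l/ transparent; 7 /a/ → [+round]; 8 /p/ transparent; word edge.
From /o/ at 4 leftward: 3 /l/ transparent; 2 /e/ → [+round]; 1 /o/ is itself a trigger — this domain ends here.
[+round] positions on the surface: 1 2 4 5 7.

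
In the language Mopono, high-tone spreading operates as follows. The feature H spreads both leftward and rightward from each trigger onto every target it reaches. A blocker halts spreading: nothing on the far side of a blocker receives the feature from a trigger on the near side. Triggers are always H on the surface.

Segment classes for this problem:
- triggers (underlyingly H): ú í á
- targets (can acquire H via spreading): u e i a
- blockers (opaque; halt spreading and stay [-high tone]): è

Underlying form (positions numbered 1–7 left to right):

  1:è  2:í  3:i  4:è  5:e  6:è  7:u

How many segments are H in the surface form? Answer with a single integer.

From /í/ at 2 rightward: 3 /i/ → H; 4 /è/ blocks.
From /í/ at 2 leftward: 1 /è/ blocks.
Targets with no active source: positions 5 7 stay [-high tone].
H positions on the surface: 2 3.

2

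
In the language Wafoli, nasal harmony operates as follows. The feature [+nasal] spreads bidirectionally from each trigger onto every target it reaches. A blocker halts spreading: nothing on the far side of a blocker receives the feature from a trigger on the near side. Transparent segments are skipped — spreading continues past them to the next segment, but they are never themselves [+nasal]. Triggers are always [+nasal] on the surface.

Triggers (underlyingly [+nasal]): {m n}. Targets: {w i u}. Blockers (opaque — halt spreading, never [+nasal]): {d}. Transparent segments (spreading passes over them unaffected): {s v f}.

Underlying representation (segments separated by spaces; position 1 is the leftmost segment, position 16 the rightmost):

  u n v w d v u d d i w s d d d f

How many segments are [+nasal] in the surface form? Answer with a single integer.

3

From /n/ at 2 rightward: 3 /v/ transparent; 4 /w/ → [+nasal]; 5 /d/ blocks.
From /n/ at 2 leftward: 1 /u/ → [+nasal]; word edge.
Targets with no active source: positions 7 10 11 stay [-nasal].
[+nasal] positions on the surface: 1 2 4.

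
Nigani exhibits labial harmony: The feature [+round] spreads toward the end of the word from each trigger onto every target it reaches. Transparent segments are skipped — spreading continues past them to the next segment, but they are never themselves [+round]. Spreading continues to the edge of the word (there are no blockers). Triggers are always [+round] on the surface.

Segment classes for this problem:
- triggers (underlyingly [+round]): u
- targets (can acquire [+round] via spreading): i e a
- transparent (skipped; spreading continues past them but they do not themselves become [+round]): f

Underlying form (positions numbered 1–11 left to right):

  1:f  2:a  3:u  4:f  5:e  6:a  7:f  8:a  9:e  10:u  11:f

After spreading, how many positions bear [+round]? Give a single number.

6

From /u/ at 3 rightward: 4 /f/ transparent; 5 /e/ → [+round]; 6 /a/ → [+round]; 7 /f/ transparent; 8 /a/ → [+round]; 9 /e/ → [+round]; 10 /u/ is itself a trigger — this domain ends here.
From /u/ at 10 rightward: 11 /f/ transparent; word edge.
Target with no active source: position 2 stays [-round].
[+round] positions on the surface: 3 5 6 8 9 10.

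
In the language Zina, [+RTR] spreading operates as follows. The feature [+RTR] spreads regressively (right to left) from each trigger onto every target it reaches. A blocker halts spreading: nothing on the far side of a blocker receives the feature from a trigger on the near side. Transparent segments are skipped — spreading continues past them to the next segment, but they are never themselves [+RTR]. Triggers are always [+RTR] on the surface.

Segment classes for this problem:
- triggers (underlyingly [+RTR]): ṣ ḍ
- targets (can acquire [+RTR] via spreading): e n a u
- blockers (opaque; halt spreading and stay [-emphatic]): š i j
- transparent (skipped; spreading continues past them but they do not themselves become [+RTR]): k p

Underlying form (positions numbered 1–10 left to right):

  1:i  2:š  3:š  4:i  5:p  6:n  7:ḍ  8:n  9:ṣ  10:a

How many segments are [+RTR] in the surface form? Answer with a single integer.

4

From /ḍ/ at 7 leftward: 6 /n/ → [+RTR]; 5 /p/ transparent; 4 /i/ blocks.
From /ṣ/ at 9 leftward: 8 /n/ → [+RTR]; 7 /ḍ/ is itself a trigger — this domain ends here.
Target with no active source: position 10 stays [-emphatic].
[+RTR] positions on the surface: 6 7 8 9.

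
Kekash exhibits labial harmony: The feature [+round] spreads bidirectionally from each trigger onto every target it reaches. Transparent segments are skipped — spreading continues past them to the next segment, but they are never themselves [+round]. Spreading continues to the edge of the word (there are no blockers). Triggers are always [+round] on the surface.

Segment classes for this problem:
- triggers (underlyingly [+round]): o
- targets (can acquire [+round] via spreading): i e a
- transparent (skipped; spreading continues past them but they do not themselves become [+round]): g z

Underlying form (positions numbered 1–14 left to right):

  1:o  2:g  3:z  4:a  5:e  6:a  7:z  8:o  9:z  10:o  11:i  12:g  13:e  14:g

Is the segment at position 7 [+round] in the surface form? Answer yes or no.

From /o/ at 1 rightward: 2 /g/ transparent; 3 /z/ transparent; 4 /a/ → [+round]; 5 /e/ → [+round]; 6 /a/ → [+round]; 7 /z/ transparent; 8 /o/ is itself a trigger — this domain ends here.
From /o/ at 1 leftward: word edge.
From /o/ at 8 rightward: 9 /z/ transparent; 10 /o/ is itself a trigger — this domain ends here.
From /o/ at 8 leftward: 7 /z/ transparent; 6 /a/ → [+round]; 5 /e/ → [+round]; 4 /a/ → [+round]; 3 /z/ transparent; 2 /g/ transparent; 1 /o/ is itself a trigger — this domain ends here.
From /o/ at 10 rightward: 11 /i/ → [+round]; 12 /g/ transparent; 13 /e/ → [+round]; 14 /g/ transparent; word edge.
From /o/ at 10 leftward: 9 /z/ transparent; 8 /o/ is itself a trigger — this domain ends here.
[+round] positions on the surface: 1 4 5 6 8 10 11 13.

no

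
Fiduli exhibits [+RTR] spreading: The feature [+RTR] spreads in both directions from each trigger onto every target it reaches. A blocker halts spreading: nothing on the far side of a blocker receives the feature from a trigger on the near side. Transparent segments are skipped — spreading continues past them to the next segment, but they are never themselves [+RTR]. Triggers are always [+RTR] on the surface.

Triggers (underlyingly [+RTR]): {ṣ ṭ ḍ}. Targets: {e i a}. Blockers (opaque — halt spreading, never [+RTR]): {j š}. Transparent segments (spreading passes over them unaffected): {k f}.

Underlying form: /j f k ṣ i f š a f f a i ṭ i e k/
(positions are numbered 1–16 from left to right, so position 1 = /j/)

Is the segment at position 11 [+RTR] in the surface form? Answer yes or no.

From /ṣ/ at 4 rightward: 5 /i/ → [+RTR]; 6 /f/ transparent; 7 /š/ blocks.
From /ṣ/ at 4 leftward: 3 /k/ transparent; 2 /f/ transparent; 1 /j/ blocks.
From /ṭ/ at 13 rightward: 14 /i/ → [+RTR]; 15 /e/ → [+RTR]; 16 /k/ transparent; word edge.
From /ṭ/ at 13 leftward: 12 /i/ → [+RTR]; 11 /a/ → [+RTR]; 10 /f/ transparent; 9 /f/ transparent; 8 /a/ → [+RTR]; 7 /š/ blocks.
[+RTR] positions on the surface: 4 5 8 11 12 13 14 15.

yes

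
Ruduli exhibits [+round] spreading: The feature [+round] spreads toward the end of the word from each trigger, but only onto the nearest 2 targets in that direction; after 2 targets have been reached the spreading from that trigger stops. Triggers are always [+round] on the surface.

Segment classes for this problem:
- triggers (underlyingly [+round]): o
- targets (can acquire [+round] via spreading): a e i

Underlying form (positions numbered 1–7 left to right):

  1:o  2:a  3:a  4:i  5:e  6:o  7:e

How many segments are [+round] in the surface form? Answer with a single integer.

From /o/ at 1 rightward: 2 /a/ → [+round]; 3 /a/ → [+round]; bound reached.
From /o/ at 6 rightward: 7 /e/ → [+round]; word edge.
Targets with no active source: positions 4 5 stay [-round].
[+round] positions on the surface: 1 2 3 6 7.

5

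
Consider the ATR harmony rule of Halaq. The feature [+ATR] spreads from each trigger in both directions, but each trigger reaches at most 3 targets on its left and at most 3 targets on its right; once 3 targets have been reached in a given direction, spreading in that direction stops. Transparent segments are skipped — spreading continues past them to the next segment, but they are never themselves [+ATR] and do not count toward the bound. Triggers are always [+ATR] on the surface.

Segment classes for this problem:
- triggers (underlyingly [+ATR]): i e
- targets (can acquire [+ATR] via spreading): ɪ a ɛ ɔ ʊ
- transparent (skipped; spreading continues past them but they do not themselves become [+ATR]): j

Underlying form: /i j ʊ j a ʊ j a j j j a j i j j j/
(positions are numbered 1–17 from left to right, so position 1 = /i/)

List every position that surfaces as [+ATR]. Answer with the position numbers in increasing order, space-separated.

From /i/ at 1 rightward: 2 /j/ transparent; 3 /ʊ/ → [+ATR]; 4 /j/ transparent; 5 /a/ → [+ATR]; 6 /ʊ/ → [+ATR]; bound reached.
From /i/ at 1 leftward: word edge.
From /i/ at 14 rightward: 15 /j/ transparent; 16 /j/ transparent; 17 /j/ transparent; word edge.
From /i/ at 14 leftward: 13 /j/ transparent; 12 /a/ → [+ATR]; 11 /j/ transparent; 10 /j/ transparent; 9 /j/ transparent; 8 /a/ → [+ATR]; 7 /j/ transparent; 6 /ʊ/ → [+ATR]; bound reached.

1 3 5 6 8 12 14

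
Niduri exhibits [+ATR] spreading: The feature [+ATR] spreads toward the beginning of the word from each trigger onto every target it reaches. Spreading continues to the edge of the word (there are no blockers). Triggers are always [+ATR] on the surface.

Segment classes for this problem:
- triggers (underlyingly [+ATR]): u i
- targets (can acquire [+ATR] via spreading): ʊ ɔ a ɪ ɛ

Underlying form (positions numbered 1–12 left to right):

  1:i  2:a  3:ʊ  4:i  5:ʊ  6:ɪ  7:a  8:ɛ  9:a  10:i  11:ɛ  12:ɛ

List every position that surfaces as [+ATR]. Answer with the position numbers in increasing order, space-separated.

From /i/ at 1 leftward: word edge.
From /i/ at 4 leftward: 3 /ʊ/ → [+ATR]; 2 /a/ → [+ATR]; 1 /i/ is itself a trigger — this domain ends here.
From /i/ at 10 leftward: 9 /a/ → [+ATR]; 8 /ɛ/ → [+ATR]; 7 /a/ → [+ATR]; 6 /ɪ/ → [+ATR]; 5 /ʊ/ → [+ATR]; 4 /i/ is itself a trigger — this domain ends here.
Targets with no active source: positions 11 12 stay [-ATR].

1 2 3 4 5 6 7 8 9 10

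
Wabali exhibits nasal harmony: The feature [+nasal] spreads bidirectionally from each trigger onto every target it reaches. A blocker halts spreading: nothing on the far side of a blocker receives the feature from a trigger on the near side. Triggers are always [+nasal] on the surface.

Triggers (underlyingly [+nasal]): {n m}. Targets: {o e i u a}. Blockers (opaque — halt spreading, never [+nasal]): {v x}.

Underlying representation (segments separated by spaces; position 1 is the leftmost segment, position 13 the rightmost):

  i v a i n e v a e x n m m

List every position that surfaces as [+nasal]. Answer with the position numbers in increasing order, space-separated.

From /n/ at 5 rightward: 6 /e/ → [+nasal]; 7 /v/ blocks.
From /n/ at 5 leftward: 4 /i/ → [+nasal]; 3 /a/ → [+nasal]; 2 /v/ blocks.
From /n/ at 11 rightward: 12 /m/ is itself a trigger — this domain ends here.
From /n/ at 11 leftward: 10 /x/ blocks.
From /m/ at 12 rightward: 13 /m/ is itself a trigger — this domain ends here.
From /m/ at 12 leftward: 11 /n/ is itself a trigger — this domain ends here.
From /m/ at 13 rightward: word edge.
From /m/ at 13 leftward: 12 /m/ is itself a trigger — this domain ends here.
Targets with no active source: positions 1 8 9 stay [-nasal].

3 4 5 6 11 12 13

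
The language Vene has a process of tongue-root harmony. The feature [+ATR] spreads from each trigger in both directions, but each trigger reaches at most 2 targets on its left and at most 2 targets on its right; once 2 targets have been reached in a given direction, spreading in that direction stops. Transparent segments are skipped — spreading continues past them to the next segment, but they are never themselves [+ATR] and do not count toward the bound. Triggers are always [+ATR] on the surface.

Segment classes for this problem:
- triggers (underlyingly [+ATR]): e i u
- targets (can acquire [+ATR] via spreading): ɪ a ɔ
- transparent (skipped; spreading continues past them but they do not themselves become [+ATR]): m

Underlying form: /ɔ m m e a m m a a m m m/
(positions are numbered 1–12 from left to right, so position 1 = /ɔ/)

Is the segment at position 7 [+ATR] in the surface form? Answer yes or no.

no

From /e/ at 4 rightward: 5 /a/ → [+ATR]; 6 /m/ transparent; 7 /m/ transparent; 8 /a/ → [+ATR]; bound reached.
From /e/ at 4 leftward: 3 /m/ transparent; 2 /m/ transparent; 1 /ɔ/ → [+ATR]; word edge.
Target with no active source: position 9 stays [-ATR].
[+ATR] positions on the surface: 1 4 5 8.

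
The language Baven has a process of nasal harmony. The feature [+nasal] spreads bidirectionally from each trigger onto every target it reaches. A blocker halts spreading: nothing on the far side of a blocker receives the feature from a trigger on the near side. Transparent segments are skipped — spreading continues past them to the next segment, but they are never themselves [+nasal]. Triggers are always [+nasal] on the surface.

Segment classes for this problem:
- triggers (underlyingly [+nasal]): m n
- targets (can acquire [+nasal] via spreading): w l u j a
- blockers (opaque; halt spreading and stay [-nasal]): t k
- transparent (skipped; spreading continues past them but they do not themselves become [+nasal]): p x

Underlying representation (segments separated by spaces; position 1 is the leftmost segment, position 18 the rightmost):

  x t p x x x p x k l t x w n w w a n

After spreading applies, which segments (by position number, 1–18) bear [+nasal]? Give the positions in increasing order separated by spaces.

13 14 15 16 17 18

From /n/ at 14 rightward: 15 /w/ → [+nasal]; 16 /w/ → [+nasal]; 17 /a/ → [+nasal]; 18 /n/ is itself a trigger — this domain ends here.
From /n/ at 14 leftward: 13 /w/ → [+nasal]; 12 /x/ transparent; 11 /t/ blocks.
From /n/ at 18 rightward: word edge.
From /n/ at 18 leftward: 17 /a/ → [+nasal]; 16 /w/ → [+nasal]; 15 /w/ → [+nasal]; 14 /n/ is itself a trigger — this domain ends here.
Target with no active source: position 10 stays [-nasal].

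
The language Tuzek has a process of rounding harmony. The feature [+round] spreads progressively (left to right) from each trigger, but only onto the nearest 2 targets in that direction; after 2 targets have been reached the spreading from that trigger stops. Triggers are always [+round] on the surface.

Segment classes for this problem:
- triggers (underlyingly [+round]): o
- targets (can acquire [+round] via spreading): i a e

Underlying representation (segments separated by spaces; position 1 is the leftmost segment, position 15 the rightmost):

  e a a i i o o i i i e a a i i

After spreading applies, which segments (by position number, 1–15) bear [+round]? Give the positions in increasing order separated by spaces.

From /o/ at 6 rightward: 7 /o/ is itself a trigger — this domain ends here.
From /o/ at 7 rightward: 8 /i/ → [+round]; 9 /i/ → [+round]; bound reached.
Targets with no active source: positions 1 2 3 4 5 10 11 12 13 14 15 stay [-round].

6 7 8 9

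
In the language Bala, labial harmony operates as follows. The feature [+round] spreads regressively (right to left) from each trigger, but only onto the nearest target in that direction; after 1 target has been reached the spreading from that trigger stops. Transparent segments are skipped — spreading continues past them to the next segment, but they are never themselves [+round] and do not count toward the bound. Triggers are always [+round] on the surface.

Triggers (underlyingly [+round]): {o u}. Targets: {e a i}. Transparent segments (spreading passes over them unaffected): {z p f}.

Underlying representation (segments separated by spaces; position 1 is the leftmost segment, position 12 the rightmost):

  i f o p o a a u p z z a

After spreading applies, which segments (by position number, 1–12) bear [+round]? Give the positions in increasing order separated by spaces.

1 3 5 7 8

From /o/ at 3 leftward: 2 /f/ transparent; 1 /i/ → [+round]; bound reached.
From /o/ at 5 leftward: 4 /p/ transparent; 3 /o/ is itself a trigger — this domain ends here.
From /u/ at 8 leftward: 7 /a/ → [+round]; bound reached.
Targets with no active source: positions 6 12 stay [-round].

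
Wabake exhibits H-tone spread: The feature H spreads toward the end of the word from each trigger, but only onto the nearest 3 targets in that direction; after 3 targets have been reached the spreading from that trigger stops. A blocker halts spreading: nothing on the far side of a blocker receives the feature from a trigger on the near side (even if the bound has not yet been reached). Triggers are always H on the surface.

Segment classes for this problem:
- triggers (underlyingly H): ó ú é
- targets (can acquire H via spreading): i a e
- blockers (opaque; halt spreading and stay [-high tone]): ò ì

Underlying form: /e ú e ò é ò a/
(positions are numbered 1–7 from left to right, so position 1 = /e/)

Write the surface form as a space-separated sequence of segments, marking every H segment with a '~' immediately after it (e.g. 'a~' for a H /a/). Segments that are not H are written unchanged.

From /ú/ at 2 rightward: 3 /e/ → H; 4 /ò/ blocks.
From /é/ at 5 rightward: 6 /ò/ blocks.
Targets with no active source: positions 1 7 stay [-high tone].
H positions on the surface: 2 3 5.

e ú~ e~ ò é~ ò a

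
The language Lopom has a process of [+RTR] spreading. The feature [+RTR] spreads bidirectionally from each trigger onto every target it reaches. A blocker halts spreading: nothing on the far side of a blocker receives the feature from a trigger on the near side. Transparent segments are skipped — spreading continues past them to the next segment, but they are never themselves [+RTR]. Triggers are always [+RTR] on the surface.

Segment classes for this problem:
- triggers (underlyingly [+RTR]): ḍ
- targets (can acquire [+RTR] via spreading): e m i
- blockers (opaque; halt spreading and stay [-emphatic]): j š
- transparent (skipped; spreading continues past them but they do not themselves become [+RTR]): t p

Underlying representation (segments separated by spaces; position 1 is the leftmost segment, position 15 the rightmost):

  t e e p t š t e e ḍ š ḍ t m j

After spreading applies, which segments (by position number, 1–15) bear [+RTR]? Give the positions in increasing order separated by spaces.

From /ḍ/ at 10 rightward: 11 /š/ blocks.
From /ḍ/ at 10 leftward: 9 /e/ → [+RTR]; 8 /e/ → [+RTR]; 7 /t/ transparent; 6 /š/ blocks.
From /ḍ/ at 12 rightward: 13 /t/ transparent; 14 /m/ → [+RTR]; 15 /j/ blocks.
From /ḍ/ at 12 leftward: 11 /š/ blocks.
Targets with no active source: positions 2 3 stay [-emphatic].

8 9 10 12 14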